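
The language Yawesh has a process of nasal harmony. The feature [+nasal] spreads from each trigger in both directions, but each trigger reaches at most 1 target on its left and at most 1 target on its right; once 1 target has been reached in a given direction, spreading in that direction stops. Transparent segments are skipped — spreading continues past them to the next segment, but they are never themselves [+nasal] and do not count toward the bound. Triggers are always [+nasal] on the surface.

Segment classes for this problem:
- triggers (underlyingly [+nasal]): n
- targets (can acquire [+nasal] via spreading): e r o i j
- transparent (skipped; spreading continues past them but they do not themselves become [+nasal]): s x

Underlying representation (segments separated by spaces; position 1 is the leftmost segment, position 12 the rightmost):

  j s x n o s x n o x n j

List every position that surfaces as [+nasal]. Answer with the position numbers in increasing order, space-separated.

1 4 5 8 9 11 12

From /n/ at 4 rightward: 5 /o/ → [+nasal]; bound reached.
From /n/ at 4 leftward: 3 /x/ transparent; 2 /s/ transparent; 1 /j/ → [+nasal]; bound reached.
From /n/ at 8 rightward: 9 /o/ → [+nasal]; bound reached.
From /n/ at 8 leftward: 7 /x/ transparent; 6 /s/ transparent; 5 /o/ → [+nasal]; bound reached.
From /n/ at 11 rightward: 12 /j/ → [+nasal]; bound reached.
From /n/ at 11 leftward: 10 /x/ transparent; 9 /o/ → [+nasal]; bound reached.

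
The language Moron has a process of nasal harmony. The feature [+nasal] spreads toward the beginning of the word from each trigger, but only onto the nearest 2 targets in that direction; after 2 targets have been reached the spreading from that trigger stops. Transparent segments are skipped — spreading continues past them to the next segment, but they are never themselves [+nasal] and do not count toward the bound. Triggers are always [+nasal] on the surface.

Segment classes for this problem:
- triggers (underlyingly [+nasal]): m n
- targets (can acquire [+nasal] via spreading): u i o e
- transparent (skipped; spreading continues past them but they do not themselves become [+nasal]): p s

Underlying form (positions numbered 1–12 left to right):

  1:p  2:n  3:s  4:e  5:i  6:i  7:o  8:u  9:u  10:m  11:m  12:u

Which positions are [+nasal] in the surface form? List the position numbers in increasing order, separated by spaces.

From /n/ at 2 leftward: 1 /p/ transparent; word edge.
From /m/ at 10 leftward: 9 /u/ → [+nasal]; 8 /u/ → [+nasal]; bound reached.
From /m/ at 11 leftward: 10 /m/ is itself a trigger — this domain ends here.
Targets with no active source: positions 4 5 6 7 12 stay [-nasal].

2 8 9 10 11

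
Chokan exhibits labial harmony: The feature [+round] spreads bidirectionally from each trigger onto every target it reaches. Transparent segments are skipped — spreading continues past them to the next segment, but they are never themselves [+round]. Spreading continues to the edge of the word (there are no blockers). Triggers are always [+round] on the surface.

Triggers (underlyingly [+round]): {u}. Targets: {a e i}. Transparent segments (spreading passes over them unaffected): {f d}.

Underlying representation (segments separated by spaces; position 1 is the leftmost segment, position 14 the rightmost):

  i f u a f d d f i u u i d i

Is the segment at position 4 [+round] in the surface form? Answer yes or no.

yes

From /u/ at 3 rightward: 4 /a/ → [+round]; 5 /f/ transparent; 6 /d/ transparent; 7 /d/ transparent; 8 /f/ transparent; 9 /i/ → [+round]; 10 /u/ is itself a trigger — this domain ends here.
From /u/ at 3 leftward: 2 /f/ transparent; 1 /i/ → [+round]; word edge.
From /u/ at 10 rightward: 11 /u/ is itself a trigger — this domain ends here.
From /u/ at 10 leftward: 9 /i/ → [+round]; 8 /f/ transparent; 7 /d/ transparent; 6 /d/ transparent; 5 /f/ transparent; 4 /a/ → [+round]; 3 /u/ is itself a trigger — this domain ends here.
From /u/ at 11 rightward: 12 /i/ → [+round]; 13 /d/ transparent; 14 /i/ → [+round]; word edge.
From /u/ at 11 leftward: 10 /u/ is itself a trigger — this domain ends here.
[+round] positions on the surface: 1 3 4 9 10 11 12 14.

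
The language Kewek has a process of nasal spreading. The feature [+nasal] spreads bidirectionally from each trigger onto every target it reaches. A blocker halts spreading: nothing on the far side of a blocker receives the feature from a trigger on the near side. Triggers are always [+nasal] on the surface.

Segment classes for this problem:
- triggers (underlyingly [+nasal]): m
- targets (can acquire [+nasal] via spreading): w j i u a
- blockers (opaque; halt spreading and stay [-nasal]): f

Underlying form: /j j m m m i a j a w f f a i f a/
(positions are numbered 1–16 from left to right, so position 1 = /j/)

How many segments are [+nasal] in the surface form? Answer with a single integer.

From /m/ at 3 rightward: 4 /m/ is itself a trigger — this domain ends here.
From /m/ at 3 leftward: 2 /j/ → [+nasal]; 1 /j/ → [+nasal]; word edge.
From /m/ at 4 rightward: 5 /m/ is itself a trigger — this domain ends here.
From /m/ at 4 leftward: 3 /m/ is itself a trigger — this domain ends here.
From /m/ at 5 rightward: 6 /i/ → [+nasal]; 7 /a/ → [+nasal]; 8 /j/ → [+nasal]; 9 /a/ → [+nasal]; 10 /w/ → [+nasal]; 11 /f/ blocks.
From /m/ at 5 leftward: 4 /m/ is itself a trigger — this domain ends here.
Targets with no active source: positions 13 14 16 stay [-nasal].
[+nasal] positions on the surface: 1 2 3 4 5 6 7 8 9 10.

10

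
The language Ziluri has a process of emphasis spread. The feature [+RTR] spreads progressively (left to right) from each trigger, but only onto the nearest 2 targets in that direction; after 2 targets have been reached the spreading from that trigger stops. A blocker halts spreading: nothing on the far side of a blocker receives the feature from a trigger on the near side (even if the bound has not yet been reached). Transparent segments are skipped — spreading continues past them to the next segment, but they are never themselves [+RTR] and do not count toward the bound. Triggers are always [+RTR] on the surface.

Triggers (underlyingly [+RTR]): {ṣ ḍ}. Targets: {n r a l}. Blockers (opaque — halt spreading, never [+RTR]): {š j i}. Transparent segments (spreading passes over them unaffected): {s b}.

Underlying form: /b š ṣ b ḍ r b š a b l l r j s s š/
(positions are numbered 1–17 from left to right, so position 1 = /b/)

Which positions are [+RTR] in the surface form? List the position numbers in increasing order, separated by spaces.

From /ṣ/ at 3 rightward: 4 /b/ transparent; 5 /ḍ/ is itself a trigger — this domain ends here.
From /ḍ/ at 5 rightward: 6 /r/ → [+RTR]; 7 /b/ transparent; 8 /š/ blocks.
Targets with no active source: positions 9 11 12 13 stay [-emphatic].

3 5 6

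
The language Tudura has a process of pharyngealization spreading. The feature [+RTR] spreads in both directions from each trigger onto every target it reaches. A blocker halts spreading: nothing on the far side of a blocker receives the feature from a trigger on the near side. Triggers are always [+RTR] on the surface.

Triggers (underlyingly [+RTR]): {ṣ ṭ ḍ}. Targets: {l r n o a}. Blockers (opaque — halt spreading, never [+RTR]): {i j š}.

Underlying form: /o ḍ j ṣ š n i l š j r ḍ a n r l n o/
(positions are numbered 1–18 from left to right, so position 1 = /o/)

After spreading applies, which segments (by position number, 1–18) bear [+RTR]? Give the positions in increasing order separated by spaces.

From /ḍ/ at 2 rightward: 3 /j/ blocks.
From /ḍ/ at 2 leftward: 1 /o/ → [+RTR]; word edge.
From /ṣ/ at 4 rightward: 5 /š/ blocks.
From /ṣ/ at 4 leftward: 3 /j/ blocks.
From /ḍ/ at 12 rightward: 13 /a/ → [+RTR]; 14 /n/ → [+RTR]; 15 /r/ → [+RTR]; 16 /l/ → [+RTR]; 17 /n/ → [+RTR]; 18 /o/ → [+RTR]; word edge.
From /ḍ/ at 12 leftward: 11 /r/ → [+RTR]; 10 /j/ blocks.
Targets with no active source: positions 6 8 stay [-emphatic].

1 2 4 11 12 13 14 15 16 17 18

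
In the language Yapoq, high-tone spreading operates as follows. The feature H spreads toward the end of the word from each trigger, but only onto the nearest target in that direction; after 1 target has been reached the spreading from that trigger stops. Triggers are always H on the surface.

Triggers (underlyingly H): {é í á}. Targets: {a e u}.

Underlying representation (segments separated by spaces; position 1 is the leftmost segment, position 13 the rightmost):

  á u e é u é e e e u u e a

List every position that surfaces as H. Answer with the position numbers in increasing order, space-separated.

From /á/ at 1 rightward: 2 /u/ → H; bound reached.
From /é/ at 4 rightward: 5 /u/ → H; bound reached.
From /é/ at 6 rightward: 7 /e/ → H; bound reached.
Targets with no active source: positions 3 8 9 10 11 12 13 stay [-high tone].

1 2 4 5 6 7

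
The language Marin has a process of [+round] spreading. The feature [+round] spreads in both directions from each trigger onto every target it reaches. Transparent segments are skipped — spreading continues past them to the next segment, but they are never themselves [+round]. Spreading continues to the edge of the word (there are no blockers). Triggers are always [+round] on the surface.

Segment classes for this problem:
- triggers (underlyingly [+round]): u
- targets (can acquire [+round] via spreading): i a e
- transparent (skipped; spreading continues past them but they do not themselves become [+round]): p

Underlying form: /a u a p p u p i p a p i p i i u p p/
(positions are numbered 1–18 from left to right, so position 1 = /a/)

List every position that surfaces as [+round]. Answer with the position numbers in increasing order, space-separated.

From /u/ at 2 rightward: 3 /a/ → [+round]; 4 /p/ transparent; 5 /p/ transparent; 6 /u/ is itself a trigger — this domain ends here.
From /u/ at 2 leftward: 1 /a/ → [+round]; word edge.
From /u/ at 6 rightward: 7 /p/ transparent; 8 /i/ → [+round]; 9 /p/ transparent; 10 /a/ → [+round]; 11 /p/ transparent; 12 /i/ → [+round]; 13 /p/ transparent; 14 /i/ → [+round]; 15 /i/ → [+round]; 16 /u/ is itself a trigger — this domain ends here.
From /u/ at 6 leftward: 5 /p/ transparent; 4 /p/ transparent; 3 /a/ → [+round]; 2 /u/ is itself a trigger — this domain ends here.
From /u/ at 16 rightward: 17 /p/ transparent; 18 /p/ transparent; word edge.
From /u/ at 16 leftward: 15 /i/ → [+round]; 14 /i/ → [+round]; 13 /p/ transparent; 12 /i/ → [+round]; 11 /p/ transparent; 10 /a/ → [+round]; 9 /p/ transparent; 8 /i/ → [+round]; 7 /p/ transparent; 6 /u/ is itself a trigger — this domain ends here.

1 2 3 6 8 10 12 14 15 16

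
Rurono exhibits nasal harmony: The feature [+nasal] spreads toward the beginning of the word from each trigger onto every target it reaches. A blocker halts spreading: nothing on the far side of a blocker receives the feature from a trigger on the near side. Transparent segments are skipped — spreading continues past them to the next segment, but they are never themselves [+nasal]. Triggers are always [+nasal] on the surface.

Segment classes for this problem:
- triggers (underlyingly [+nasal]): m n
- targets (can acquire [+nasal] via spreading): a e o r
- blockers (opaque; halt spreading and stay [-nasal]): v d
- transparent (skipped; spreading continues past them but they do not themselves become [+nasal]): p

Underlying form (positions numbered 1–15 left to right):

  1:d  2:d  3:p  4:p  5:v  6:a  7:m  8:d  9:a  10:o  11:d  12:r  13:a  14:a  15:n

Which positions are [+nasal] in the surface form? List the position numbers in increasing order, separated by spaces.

From /m/ at 7 leftward: 6 /a/ → [+nasal]; 5 /v/ blocks.
From /n/ at 15 leftward: 14 /a/ → [+nasal]; 13 /a/ → [+nasal]; 12 /r/ → [+nasal]; 11 /d/ blocks.
Targets with no active source: positions 9 10 stay [-nasal].

6 7 12 13 14 15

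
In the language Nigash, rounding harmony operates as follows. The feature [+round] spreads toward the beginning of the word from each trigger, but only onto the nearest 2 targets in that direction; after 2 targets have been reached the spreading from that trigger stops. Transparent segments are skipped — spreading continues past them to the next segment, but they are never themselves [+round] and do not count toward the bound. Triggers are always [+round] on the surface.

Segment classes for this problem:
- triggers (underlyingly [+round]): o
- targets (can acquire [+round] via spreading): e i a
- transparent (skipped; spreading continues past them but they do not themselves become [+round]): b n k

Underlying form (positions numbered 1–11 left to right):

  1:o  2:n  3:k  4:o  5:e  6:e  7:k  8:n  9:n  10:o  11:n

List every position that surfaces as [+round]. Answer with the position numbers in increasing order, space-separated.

From /o/ at 1 leftward: word edge.
From /o/ at 4 leftward: 3 /k/ transparent; 2 /n/ transparent; 1 /o/ is itself a trigger — this domain ends here.
From /o/ at 10 leftward: 9 /n/ transparent; 8 /n/ transparent; 7 /k/ transparent; 6 /e/ → [+round]; 5 /e/ → [+round]; bound reached.

1 4 5 6 10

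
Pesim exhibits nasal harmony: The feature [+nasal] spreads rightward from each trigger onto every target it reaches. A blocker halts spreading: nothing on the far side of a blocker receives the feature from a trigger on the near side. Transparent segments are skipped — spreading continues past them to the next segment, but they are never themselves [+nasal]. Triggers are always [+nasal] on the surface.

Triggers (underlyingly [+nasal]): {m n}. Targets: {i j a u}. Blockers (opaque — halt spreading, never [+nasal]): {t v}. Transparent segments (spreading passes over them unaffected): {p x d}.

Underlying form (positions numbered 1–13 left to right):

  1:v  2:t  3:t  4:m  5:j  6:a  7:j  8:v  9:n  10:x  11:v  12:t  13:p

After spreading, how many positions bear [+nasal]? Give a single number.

From /m/ at 4 rightward: 5 /j/ → [+nasal]; 6 /a/ → [+nasal]; 7 /j/ → [+nasal]; 8 /v/ blocks.
From /n/ at 9 rightward: 10 /x/ transparent; 11 /v/ blocks.
[+nasal] positions on the surface: 4 5 6 7 9.

5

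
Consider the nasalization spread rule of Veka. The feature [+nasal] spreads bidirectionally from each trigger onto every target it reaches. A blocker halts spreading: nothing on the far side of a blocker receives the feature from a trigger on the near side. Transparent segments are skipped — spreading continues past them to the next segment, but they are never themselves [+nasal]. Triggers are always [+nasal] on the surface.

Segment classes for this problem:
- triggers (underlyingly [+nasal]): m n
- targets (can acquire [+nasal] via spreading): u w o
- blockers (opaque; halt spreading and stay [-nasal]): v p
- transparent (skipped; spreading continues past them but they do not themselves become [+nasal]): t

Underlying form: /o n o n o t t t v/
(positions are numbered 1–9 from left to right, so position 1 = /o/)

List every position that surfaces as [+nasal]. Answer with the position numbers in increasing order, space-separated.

1 2 3 4 5

From /n/ at 2 rightward: 3 /o/ → [+nasal]; 4 /n/ is itself a trigger — this domain ends here.
From /n/ at 2 leftward: 1 /o/ → [+nasal]; word edge.
From /n/ at 4 rightward: 5 /o/ → [+nasal]; 6 /t/ transparent; 7 /t/ transparent; 8 /t/ transparent; 9 /v/ blocks.
From /n/ at 4 leftward: 3 /o/ → [+nasal]; 2 /n/ is itself a trigger — this domain ends here.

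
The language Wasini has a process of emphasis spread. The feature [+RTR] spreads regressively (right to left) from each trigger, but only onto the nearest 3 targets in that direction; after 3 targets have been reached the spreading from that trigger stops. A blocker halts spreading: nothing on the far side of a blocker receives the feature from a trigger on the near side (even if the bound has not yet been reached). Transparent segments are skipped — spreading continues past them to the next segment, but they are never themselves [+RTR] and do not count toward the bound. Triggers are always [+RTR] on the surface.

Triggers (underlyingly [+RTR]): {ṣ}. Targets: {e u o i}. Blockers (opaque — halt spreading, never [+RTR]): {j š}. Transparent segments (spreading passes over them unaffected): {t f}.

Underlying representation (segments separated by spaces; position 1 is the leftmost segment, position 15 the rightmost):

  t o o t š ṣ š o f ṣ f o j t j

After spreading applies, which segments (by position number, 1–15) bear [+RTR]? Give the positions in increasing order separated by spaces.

From /ṣ/ at 6 leftward: 5 /š/ blocks.
From /ṣ/ at 10 leftward: 9 /f/ transparent; 8 /o/ → [+RTR]; 7 /š/ blocks.
Targets with no active source: positions 2 3 12 stay [-emphatic].

6 8 10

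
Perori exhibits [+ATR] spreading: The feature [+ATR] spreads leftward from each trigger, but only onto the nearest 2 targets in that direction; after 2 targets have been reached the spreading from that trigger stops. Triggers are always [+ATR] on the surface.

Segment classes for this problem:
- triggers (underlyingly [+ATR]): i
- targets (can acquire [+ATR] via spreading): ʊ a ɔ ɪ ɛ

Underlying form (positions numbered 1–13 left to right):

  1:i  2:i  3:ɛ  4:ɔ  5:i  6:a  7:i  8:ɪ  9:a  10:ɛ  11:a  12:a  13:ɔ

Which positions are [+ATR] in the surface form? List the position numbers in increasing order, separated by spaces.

1 2 3 4 5 6 7

From /i/ at 1 leftward: word edge.
From /i/ at 2 leftward: 1 /i/ is itself a trigger — this domain ends here.
From /i/ at 5 leftward: 4 /ɔ/ → [+ATR]; 3 /ɛ/ → [+ATR]; bound reached.
From /i/ at 7 leftward: 6 /a/ → [+ATR]; 5 /i/ is itself a trigger — this domain ends here.
Targets with no active source: positions 8 9 10 11 12 13 stay [-ATR].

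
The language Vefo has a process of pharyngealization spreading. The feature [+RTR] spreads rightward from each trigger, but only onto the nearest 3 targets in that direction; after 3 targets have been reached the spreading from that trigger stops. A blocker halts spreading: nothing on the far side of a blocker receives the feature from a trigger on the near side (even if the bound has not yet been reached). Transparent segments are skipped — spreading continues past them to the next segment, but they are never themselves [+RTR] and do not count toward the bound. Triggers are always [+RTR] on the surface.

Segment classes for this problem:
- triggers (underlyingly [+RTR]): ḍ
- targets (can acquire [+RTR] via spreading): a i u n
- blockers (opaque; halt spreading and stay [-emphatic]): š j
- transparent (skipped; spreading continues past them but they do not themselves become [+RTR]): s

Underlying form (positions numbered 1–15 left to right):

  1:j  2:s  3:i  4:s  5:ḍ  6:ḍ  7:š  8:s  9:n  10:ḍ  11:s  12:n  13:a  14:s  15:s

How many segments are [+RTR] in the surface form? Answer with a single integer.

From /ḍ/ at 5 rightward: 6 /ḍ/ is itself a trigger — this domain ends here.
From /ḍ/ at 6 rightward: 7 /š/ blocks.
From /ḍ/ at 10 rightward: 11 /s/ transparent; 12 /n/ → [+RTR]; 13 /a/ → [+RTR]; 14 /s/ transparent; 15 /s/ transparent; word edge.
Targets with no active source: positions 3 9 stay [-emphatic].
[+RTR] positions on the surface: 5 6 10 12 13.

5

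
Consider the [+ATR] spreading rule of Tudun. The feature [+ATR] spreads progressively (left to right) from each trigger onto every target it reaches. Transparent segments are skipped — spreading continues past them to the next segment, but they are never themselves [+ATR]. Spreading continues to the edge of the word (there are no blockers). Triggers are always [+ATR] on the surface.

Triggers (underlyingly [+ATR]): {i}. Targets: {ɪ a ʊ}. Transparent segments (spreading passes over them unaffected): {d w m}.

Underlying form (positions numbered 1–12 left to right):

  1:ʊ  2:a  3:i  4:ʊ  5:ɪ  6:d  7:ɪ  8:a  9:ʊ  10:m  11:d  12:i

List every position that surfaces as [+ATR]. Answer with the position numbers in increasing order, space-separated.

From /i/ at 3 rightward: 4 /ʊ/ → [+ATR]; 5 /ɪ/ → [+ATR]; 6 /d/ transparent; 7 /ɪ/ → [+ATR]; 8 /a/ → [+ATR]; 9 /ʊ/ → [+ATR]; 10 /m/ transparent; 11 /d/ transparent; 12 /i/ is itself a trigger — this domain ends here.
From /i/ at 12 rightward: word edge.
Targets with no active source: positions 1 2 stay [-ATR].

3 4 5 7 8 9 12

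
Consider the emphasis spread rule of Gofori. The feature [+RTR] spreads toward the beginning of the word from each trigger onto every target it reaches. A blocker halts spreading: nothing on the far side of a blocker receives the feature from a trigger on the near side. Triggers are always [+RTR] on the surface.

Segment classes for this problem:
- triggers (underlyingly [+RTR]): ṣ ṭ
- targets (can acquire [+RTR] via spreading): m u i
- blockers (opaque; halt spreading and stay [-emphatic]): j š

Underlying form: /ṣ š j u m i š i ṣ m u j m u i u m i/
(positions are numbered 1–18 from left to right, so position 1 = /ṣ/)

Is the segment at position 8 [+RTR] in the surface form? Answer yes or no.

yes

From /ṣ/ at 1 leftward: word edge.
From /ṣ/ at 9 leftward: 8 /i/ → [+RTR]; 7 /š/ blocks.
Targets with no active source: positions 4 5 6 10 11 13 14 15 16 17 18 stay [-emphatic].
[+RTR] positions on the surface: 1 8 9.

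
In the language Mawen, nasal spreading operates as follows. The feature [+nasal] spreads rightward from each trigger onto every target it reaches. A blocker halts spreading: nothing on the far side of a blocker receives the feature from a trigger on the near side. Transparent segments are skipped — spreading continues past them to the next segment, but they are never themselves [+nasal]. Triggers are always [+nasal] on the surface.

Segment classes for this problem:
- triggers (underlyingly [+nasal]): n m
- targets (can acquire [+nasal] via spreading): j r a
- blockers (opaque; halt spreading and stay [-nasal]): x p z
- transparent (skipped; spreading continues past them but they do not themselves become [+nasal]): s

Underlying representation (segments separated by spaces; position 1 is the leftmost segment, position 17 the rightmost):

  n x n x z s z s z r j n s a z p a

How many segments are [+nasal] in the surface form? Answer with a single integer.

From /n/ at 1 rightward: 2 /x/ blocks.
From /n/ at 3 rightward: 4 /x/ blocks.
From /n/ at 12 rightward: 13 /s/ transparent; 14 /a/ → [+nasal]; 15 /z/ blocks.
Targets with no active source: positions 10 11 17 stay [-nasal].
[+nasal] positions on the surface: 1 3 12 14.

4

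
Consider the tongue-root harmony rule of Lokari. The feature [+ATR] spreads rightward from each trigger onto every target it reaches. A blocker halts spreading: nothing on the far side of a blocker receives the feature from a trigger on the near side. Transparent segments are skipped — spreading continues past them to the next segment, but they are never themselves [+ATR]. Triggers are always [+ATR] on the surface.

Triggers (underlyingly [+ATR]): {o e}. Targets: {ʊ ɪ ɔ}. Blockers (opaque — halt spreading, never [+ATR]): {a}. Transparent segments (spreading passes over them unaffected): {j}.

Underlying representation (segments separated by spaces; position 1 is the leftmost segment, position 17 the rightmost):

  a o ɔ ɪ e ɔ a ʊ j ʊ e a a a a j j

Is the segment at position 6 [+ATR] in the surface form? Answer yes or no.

From /o/ at 2 rightward: 3 /ɔ/ → [+ATR]; 4 /ɪ/ → [+ATR]; 5 /e/ is itself a trigger — this domain ends here.
From /e/ at 5 rightward: 6 /ɔ/ → [+ATR]; 7 /a/ blocks.
From /e/ at 11 rightward: 12 /a/ blocks.
Targets with no active source: positions 8 10 stay [-ATR].
[+ATR] positions on the surface: 2 3 4 5 6 11.

yes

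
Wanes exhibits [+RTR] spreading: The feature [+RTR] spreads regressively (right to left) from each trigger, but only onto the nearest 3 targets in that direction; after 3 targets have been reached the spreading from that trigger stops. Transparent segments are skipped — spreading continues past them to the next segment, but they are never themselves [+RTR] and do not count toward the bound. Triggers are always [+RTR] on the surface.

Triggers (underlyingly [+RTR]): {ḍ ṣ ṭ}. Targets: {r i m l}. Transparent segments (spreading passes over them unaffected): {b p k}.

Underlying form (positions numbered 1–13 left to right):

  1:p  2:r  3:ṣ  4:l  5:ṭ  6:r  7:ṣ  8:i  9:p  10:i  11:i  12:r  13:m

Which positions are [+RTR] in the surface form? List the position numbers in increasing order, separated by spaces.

From /ṣ/ at 3 leftward: 2 /r/ → [+RTR]; 1 /p/ transparent; word edge.
From /ṭ/ at 5 leftward: 4 /l/ → [+RTR]; 3 /ṣ/ is itself a trigger — this domain ends here.
From /ṣ/ at 7 leftward: 6 /r/ → [+RTR]; 5 /ṭ/ is itself a trigger — this domain ends here.
Targets with no active source: positions 8 10 11 12 13 stay [-emphatic].

2 3 4 5 6 7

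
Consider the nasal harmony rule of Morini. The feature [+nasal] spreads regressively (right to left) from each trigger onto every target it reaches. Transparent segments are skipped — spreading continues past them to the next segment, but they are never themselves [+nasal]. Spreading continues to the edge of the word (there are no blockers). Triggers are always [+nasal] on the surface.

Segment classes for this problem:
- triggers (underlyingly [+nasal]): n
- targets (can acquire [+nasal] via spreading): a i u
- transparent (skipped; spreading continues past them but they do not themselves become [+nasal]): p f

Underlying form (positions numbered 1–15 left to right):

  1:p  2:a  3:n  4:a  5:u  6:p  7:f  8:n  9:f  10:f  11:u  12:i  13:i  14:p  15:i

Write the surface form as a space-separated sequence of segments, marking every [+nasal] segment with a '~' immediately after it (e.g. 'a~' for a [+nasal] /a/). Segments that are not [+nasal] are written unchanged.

From /n/ at 3 leftward: 2 /a/ → [+nasal]; 1 /p/ transparent; word edge.
From /n/ at 8 leftward: 7 /f/ transparent; 6 /p/ transparent; 5 /u/ → [+nasal]; 4 /a/ → [+nasal]; 3 /n/ is itself a trigger — this domain ends here.
Targets with no active source: positions 11 12 13 15 stay [-nasal].
[+nasal] positions on the surface: 2 3 4 5 8.

p a~ n~ a~ u~ p f n~ f f u i i p i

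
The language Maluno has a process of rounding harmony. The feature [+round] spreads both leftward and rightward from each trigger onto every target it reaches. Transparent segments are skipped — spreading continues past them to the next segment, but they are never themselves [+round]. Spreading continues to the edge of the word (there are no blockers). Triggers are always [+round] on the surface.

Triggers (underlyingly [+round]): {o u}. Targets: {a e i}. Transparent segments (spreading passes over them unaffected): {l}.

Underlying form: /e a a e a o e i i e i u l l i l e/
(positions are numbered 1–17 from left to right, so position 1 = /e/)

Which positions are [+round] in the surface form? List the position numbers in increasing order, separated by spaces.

From /o/ at 6 rightward: 7 /e/ → [+round]; 8 /i/ → [+round]; 9 /i/ → [+round]; 10 /e/ → [+round]; 11 /i/ → [+round]; 12 /u/ is itself a trigger — this domain ends here.
From /o/ at 6 leftward: 5 /a/ → [+round]; 4 /e/ → [+round]; 3 /a/ → [+round]; 2 /a/ → [+round]; 1 /e/ → [+round]; word edge.
From /u/ at 12 rightward: 13 /l/ transparent; 14 /l/ transparent; 15 /i/ → [+round]; 16 /l/ transparent; 17 /e/ → [+round]; word edge.
From /u/ at 12 leftward: 11 /i/ → [+round]; 10 /e/ → [+round]; 9 /i/ → [+round]; 8 /i/ → [+round]; 7 /e/ → [+round]; 6 /o/ is itself a trigger — this domain ends here.

1 2 3 4 5 6 7 8 9 10 11 12 15 17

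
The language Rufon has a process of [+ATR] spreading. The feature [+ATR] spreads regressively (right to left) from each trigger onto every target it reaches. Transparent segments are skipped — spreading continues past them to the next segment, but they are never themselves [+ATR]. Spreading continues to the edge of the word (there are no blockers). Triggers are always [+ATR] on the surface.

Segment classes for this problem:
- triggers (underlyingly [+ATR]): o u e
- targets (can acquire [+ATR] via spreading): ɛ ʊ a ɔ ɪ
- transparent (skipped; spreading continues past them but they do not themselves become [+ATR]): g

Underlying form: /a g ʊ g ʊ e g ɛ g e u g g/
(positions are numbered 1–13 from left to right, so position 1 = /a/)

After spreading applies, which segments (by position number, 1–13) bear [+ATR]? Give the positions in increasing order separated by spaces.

From /e/ at 6 leftward: 5 /ʊ/ → [+ATR]; 4 /g/ transparent; 3 /ʊ/ → [+ATR]; 2 /g/ transparent; 1 /a/ → [+ATR]; word edge.
From /e/ at 10 leftward: 9 /g/ transparent; 8 /ɛ/ → [+ATR]; 7 /g/ transparent; 6 /e/ is itself a trigger — this domain ends here.
From /u/ at 11 leftward: 10 /e/ is itself a trigger — this domain ends here.

1 3 5 6 8 10 11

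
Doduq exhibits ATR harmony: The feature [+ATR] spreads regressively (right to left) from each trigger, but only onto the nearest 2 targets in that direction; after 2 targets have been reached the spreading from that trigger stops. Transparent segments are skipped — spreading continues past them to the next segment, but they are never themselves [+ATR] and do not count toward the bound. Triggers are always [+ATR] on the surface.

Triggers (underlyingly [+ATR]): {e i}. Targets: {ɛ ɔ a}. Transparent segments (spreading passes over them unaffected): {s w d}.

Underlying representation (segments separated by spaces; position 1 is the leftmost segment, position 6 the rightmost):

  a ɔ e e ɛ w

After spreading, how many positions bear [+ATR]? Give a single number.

4

From /e/ at 3 leftward: 2 /ɔ/ → [+ATR]; 1 /a/ → [+ATR]; bound reached.
From /e/ at 4 leftward: 3 /e/ is itself a trigger — this domain ends here.
Target with no active source: position 5 stays [-ATR].
[+ATR] positions on the surface: 1 2 3 4.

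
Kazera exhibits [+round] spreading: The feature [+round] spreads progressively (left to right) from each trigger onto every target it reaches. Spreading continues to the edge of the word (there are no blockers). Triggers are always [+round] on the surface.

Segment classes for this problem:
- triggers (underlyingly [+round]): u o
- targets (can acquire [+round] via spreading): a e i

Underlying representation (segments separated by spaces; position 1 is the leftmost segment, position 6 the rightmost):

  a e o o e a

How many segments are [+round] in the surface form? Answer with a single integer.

4

From /o/ at 3 rightward: 4 /o/ is itself a trigger — this domain ends here.
From /o/ at 4 rightward: 5 /e/ → [+round]; 6 /a/ → [+round]; word edge.
Targets with no active source: positions 1 2 stay [-round].
[+round] positions on the surface: 3 4 5 6.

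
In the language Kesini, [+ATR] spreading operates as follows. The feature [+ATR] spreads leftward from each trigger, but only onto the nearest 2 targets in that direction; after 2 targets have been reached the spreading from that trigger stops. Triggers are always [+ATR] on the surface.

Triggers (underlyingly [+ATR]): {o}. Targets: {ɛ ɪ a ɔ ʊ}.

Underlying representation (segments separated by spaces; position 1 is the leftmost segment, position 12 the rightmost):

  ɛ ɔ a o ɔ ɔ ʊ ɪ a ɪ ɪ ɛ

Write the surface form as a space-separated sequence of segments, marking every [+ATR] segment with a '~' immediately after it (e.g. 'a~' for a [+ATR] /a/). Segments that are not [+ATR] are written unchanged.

From /o/ at 4 leftward: 3 /a/ → [+ATR]; 2 /ɔ/ → [+ATR]; bound reached.
Targets with no active source: positions 1 5 6 7 8 9 10 11 12 stay [-ATR].
[+ATR] positions on the surface: 2 3 4.

ɛ ɔ~ a~ o~ ɔ ɔ ʊ ɪ a ɪ ɪ ɛ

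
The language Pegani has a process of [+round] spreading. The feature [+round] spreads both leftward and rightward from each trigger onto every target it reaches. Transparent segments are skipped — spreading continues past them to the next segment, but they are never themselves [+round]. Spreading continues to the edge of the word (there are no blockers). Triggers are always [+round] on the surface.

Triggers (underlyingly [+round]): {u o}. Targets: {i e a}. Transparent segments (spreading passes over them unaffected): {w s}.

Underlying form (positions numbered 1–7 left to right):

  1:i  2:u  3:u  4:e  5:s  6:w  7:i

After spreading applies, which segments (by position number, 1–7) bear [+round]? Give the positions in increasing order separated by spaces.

1 2 3 4 7

From /u/ at 2 rightward: 3 /u/ is itself a trigger — this domain ends here.
From /u/ at 2 leftward: 1 /i/ → [+round]; word edge.
From /u/ at 3 rightward: 4 /e/ → [+round]; 5 /s/ transparent; 6 /w/ transparent; 7 /i/ → [+round]; word edge.
From /u/ at 3 leftward: 2 /u/ is itself a trigger — this domain ends here.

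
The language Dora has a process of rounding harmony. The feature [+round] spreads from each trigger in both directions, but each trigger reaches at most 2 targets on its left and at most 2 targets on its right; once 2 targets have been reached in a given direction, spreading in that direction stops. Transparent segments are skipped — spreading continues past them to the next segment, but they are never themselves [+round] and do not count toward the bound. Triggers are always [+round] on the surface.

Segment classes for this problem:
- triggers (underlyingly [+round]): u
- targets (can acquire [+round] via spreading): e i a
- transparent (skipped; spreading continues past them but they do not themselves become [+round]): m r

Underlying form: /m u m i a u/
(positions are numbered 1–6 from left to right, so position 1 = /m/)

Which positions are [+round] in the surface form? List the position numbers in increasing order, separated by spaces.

2 4 5 6

From /u/ at 2 rightward: 3 /m/ transparent; 4 /i/ → [+round]; 5 /a/ → [+round]; bound reached.
From /u/ at 2 leftward: 1 /m/ transparent; word edge.
From /u/ at 6 rightward: word edge.
From /u/ at 6 leftward: 5 /a/ → [+round]; 4 /i/ → [+round]; bound reached.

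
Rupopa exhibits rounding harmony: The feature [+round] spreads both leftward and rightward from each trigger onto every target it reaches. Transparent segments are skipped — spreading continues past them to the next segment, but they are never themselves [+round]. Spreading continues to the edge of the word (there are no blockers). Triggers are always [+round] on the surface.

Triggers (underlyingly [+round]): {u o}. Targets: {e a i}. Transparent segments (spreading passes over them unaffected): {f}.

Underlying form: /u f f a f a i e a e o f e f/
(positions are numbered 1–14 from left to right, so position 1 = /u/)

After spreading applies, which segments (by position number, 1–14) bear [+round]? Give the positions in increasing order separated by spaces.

From /u/ at 1 rightward: 2 /f/ transparent; 3 /f/ transparent; 4 /a/ → [+round]; 5 /f/ transparent; 6 /a/ → [+round]; 7 /i/ → [+round]; 8 /e/ → [+round]; 9 /a/ → [+round]; 10 /e/ → [+round]; 11 /o/ is itself a trigger — this domain ends here.
From /u/ at 1 leftward: word edge.
From /o/ at 11 rightward: 12 /f/ transparent; 13 /e/ → [+round]; 14 /f/ transparent; word edge.
From /o/ at 11 leftward: 10 /e/ → [+round]; 9 /a/ → [+round]; 8 /e/ → [+round]; 7 /i/ → [+round]; 6 /a/ → [+round]; 5 /f/ transparent; 4 /a/ → [+round]; 3 /f/ transparent; 2 /f/ transparent; 1 /u/ is itself a trigger — this domain ends here.

1 4 6 7 8 9 10 11 13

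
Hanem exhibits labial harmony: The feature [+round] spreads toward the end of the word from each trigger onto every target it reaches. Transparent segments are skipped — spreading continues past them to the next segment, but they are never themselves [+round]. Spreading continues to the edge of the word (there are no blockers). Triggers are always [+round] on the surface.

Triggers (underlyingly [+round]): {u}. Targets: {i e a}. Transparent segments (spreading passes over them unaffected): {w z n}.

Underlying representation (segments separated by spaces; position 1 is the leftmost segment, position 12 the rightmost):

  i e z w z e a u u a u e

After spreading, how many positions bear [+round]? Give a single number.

From /u/ at 8 rightward: 9 /u/ is itself a trigger — this domain ends here.
From /u/ at 9 rightward: 10 /a/ → [+round]; 11 /u/ is itself a trigger — this domain ends here.
From /u/ at 11 rightward: 12 /e/ → [+round]; word edge.
Targets with no active source: positions 1 2 6 7 stay [-round].
[+round] positions on the surface: 8 9 10 11 12.

5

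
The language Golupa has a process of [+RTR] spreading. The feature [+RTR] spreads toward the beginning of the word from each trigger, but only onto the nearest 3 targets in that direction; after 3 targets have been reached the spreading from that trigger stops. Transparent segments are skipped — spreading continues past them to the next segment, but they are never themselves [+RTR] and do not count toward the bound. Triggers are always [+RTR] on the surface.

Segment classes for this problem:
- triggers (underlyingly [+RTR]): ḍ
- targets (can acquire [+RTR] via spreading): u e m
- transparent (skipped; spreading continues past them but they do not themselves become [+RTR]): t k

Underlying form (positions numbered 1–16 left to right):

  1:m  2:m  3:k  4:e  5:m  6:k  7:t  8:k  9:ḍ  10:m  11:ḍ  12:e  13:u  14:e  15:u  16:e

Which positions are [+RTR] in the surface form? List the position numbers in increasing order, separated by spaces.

2 4 5 9 10 11

From /ḍ/ at 9 leftward: 8 /k/ transparent; 7 /t/ transparent; 6 /k/ transparent; 5 /m/ → [+RTR]; 4 /e/ → [+RTR]; 3 /k/ transparent; 2 /m/ → [+RTR]; bound reached.
From /ḍ/ at 11 leftward: 10 /m/ → [+RTR]; 9 /ḍ/ is itself a trigger — this domain ends here.
Targets with no active source: positions 1 12 13 14 15 16 stay [-emphatic].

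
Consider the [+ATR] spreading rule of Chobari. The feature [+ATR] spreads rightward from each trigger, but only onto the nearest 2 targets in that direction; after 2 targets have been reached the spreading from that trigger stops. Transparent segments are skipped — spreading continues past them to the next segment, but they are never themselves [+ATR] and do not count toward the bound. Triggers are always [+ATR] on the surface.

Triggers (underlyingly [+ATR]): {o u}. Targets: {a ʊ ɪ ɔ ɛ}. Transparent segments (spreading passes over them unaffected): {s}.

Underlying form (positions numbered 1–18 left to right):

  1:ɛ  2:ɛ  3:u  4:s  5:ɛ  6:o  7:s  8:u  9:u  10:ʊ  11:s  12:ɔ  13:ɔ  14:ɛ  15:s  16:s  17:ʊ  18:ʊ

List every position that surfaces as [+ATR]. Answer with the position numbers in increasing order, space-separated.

3 5 6 8 9 10 12

From /u/ at 3 rightward: 4 /s/ transparent; 5 /ɛ/ → [+ATR]; 6 /o/ is itself a trigger — this domain ends here.
From /o/ at 6 rightward: 7 /s/ transparent; 8 /u/ is itself a trigger — this domain ends here.
From /u/ at 8 rightward: 9 /u/ is itself a trigger — this domain ends here.
From /u/ at 9 rightward: 10 /ʊ/ → [+ATR]; 11 /s/ transparent; 12 /ɔ/ → [+ATR]; bound reached.
Targets with no active source: positions 1 2 13 14 17 18 stay [-ATR].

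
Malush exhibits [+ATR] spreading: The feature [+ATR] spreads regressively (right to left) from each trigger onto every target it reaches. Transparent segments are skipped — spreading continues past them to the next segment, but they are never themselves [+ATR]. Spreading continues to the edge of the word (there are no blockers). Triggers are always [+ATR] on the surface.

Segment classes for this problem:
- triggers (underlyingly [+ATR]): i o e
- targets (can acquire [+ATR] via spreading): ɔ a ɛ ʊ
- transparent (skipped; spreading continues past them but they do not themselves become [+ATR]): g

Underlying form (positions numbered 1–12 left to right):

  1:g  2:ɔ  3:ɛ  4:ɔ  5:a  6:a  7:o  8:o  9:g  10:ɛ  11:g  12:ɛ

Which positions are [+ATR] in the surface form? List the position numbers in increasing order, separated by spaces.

From /o/ at 7 leftward: 6 /a/ → [+ATR]; 5 /a/ → [+ATR]; 4 /ɔ/ → [+ATR]; 3 /ɛ/ → [+ATR]; 2 /ɔ/ → [+ATR]; 1 /g/ transparent; word edge.
From /o/ at 8 leftward: 7 /o/ is itself a trigger — this domain ends here.
Targets with no active source: positions 10 12 stay [-ATR].

2 3 4 5 6 7 8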